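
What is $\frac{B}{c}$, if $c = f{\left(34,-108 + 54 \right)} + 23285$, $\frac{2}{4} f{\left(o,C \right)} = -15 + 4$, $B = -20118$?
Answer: $- \frac{20118}{23263} \approx -0.86481$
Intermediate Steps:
$f{\left(o,C \right)} = -22$ ($f{\left(o,C \right)} = 2 \left(-15 + 4\right) = 2 \left(-11\right) = -22$)
$c = 23263$ ($c = -22 + 23285 = 23263$)
$\frac{B}{c} = - \frac{20118}{23263}$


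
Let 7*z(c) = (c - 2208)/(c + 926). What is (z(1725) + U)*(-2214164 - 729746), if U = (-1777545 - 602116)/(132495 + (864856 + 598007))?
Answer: 9447832975890415/2114647029 ≈ 4.4678e+6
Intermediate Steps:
z(c) = (-2208 + c)/(7*(926 + c)) (z(c) = ((c - 2208)/(c + 926))/7 = ((-2208 + c)/(926 + c))/7 = (-2208 + c)/(7*(926 + c)))
U = -2379661/1595358 (U = -2379661/(132495 + 1462863) = -2379661/1595358 ≈ -1.4916)
(z(1725) + U)*(-2214164 - 729746) = ((-2208 + 1725)/(7*(926 + 1725)) - 2379661/1595358)*(-2214164 - 729746) = ((1/7)*(-483)/2651 - 2379661/1595358)*(-2943910) = ((1/7)*(1/2651)*(-483) - 2379661/1595358)*(-2943910) = (-69/2651 - 2379661/1595358)*(-2943910) = -6418561013/4229294058*(-2943910) = 9447832975890415/2114647029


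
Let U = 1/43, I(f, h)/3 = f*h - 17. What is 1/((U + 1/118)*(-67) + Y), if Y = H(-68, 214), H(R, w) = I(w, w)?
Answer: 5074/696837151 ≈ 7.2815e-6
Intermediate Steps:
I(f, h) = -51 + 3*f*h (I(f, h) = 3*(f*h - 17) = 3*(-17 + f*h) = -51 + 3*f*h)
U = 1/43 ≈ 0.023256
H(R, w) = -51 + 3*w**2 (H(R, w) = -51 + 3*w*w = -51 + 3*w**2)
Y = 137337 (Y = -51 + 3*214**2 = -51 + 3*45796 = -51 + 137388 = 137337)
1/((U + 1/118)*(-67) + Y) = 1/((1/43 + 1/118)*(-67) + 137337) = 1/((161/5074)*(-67) + 137337) = 1/(-10787/5074 + 137337) = 1/(696837151/5074) = 5074/696837151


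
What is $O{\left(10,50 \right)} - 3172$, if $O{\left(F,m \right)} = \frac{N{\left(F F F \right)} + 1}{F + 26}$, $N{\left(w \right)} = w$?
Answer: $- \frac{113191}{36} \approx -3144.2$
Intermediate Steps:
$O{\left(F,m \right)} = \frac{1 + F^{3}}{26 + F}$ ($O{\left(F,m \right)} = \frac{F F F + 1}{F + 26} = \frac{F^{2} F + 1}{26 + F} = \frac{F^{3} + 1}{26 + F} = \frac{1 + F^{3}}{26 + F}$)
$O{\left(10,50 \right)} - 3172 = \frac{1 + 10^{3}}{26 + 10} - 3172 = \frac{1 + 1000}{36} - 3172 = \frac{1}{36} \cdot 1001 - 3172 = \frac{1001}{36} - 3172 = - \frac{113191}{36}$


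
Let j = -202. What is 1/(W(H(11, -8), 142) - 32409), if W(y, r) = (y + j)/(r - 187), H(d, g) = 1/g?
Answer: -120/3888541 ≈ -3.0860e-5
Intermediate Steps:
W(y, r) = (-202 + y)/(-187 + r) (W(y, r) = (y - 202)/(r - 187) = (-202 + y)/(-187 + r))
1/(W(H(11, -8), 142) - 32409) = 1/((-202 + 1/(-8))/(-187 + 142) - 32409) = 1/((-202 - ⅛)/(-45) - 32409) = 1/(-1/45*(-1617/8) - 32409) = 1/(539/120 - 32409) = 1/(-3888541/120) = -120/3888541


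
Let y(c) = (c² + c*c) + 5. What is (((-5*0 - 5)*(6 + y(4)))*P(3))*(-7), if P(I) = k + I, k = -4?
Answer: -1505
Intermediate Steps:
y(c) = 5 + 2*c² (y(c) = (c² + c²) + 5 = 2*c² + 5 = 5 + 2*c²)
P(I) = -4 + I
(((-5*0 - 5)*(6 + y(4)))*P(3))*(-7) = (((-5*0 - 5)*(6 + (5 + 2*4²)))*(-4 + 3))*(-7) = (((0 - 5)*(6 + (5 + 2*16)))*(-1))*(-7) = (-5*(6 + (5 + 32))*(-1))*(-7) = (-5*(6 + 37)*(-1))*(-7) = (-5*43*(-1))*(-7) = -215*(-1)*(-7) = 215*(-7) = -1505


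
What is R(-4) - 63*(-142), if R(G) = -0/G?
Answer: 8946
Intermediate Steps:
R(G) = 0 (R(G) = -1*0 = 0)
R(-4) - 63*(-142) = 0 - 63*(-142) = 0 + 8946 = 8946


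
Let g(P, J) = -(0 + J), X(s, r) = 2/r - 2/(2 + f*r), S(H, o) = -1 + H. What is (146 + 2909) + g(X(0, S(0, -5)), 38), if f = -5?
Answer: 3017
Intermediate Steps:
X(s, r) = -2/(2 - 5*r) + 2/r (X(s, r) = 2/r - 2/(2 - 5*r) = -2/(2 - 5*r) + 2/r)
g(P, J) = -J
(146 + 2909) + g(X(0, S(0, -5)), 38) = (146 + 2909) - 1*38 = 3055 - 38 = 3017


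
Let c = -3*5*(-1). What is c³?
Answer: 3375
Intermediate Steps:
c = 15 (c = -15*(-1) = 15)
c³ = 15³ = 3375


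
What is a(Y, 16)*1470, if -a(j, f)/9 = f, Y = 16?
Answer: -211680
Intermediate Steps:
a(j, f) = -9*f
a(Y, 16)*1470 = -9*16*1470 = -144*1470 = -211680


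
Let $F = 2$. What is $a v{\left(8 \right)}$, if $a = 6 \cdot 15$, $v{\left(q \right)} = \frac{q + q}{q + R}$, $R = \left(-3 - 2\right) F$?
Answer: $-720$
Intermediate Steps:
$R = -10$ ($R = \left(-3 - 2\right) 2 = \left(-5\right) 2 = -10$)
$v{\left(q \right)} = \frac{2 q}{-10 + q}$ ($v{\left(q \right)} = \frac{q + q}{q - 10} = \frac{2 q}{-10 + q}$)
$a = 90$
$a v{\left(8 \right)} = 90 \cdot 2 \cdot 8 \frac{1}{-10 + 8} = 90 \cdot 2 \cdot 8 \frac{1}{-2} = 90 \cdot 2 \cdot 8 \left(- \frac{1}{2}\right) = 90 \left(-8\right) = -720$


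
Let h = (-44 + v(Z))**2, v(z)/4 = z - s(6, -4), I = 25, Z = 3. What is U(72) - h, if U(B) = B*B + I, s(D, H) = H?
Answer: 4953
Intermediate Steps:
U(B) = 25 + B**2 (U(B) = B*B + 25 = B**2 + 25 = 25 + B**2)
v(z) = 16 + 4*z (v(z) = 4*(z - 1*(-4)) = 4*(z + 4) = 4*(4 + z) = 16 + 4*z)
h = 256 (h = (-44 + (16 + 4*3))**2 = (-44 + (16 + 12))**2 = (-44 + 28)**2 = (-16)**2 = 256)
U(72) - h = (25 + 72**2) - 1*256 = (25 + 5184) - 256 = 5209 - 256 = 4953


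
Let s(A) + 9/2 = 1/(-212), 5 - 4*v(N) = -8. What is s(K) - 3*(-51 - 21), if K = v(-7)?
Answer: 44837/212 ≈ 211.50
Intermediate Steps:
v(N) = 13/4 (v(N) = 5/4 - 1/4*(-8) = 5/4 + 2 = 13/4)
K = 13/4 ≈ 3.2500
s(A) = -955/212 (s(A) = -9/2 + 1/(-212) = -9/2 - 1/212 = -955/212)
s(K) - 3*(-51 - 21) = -955/212 - 3*(-51 - 21) = -955/212 - 3*(-72) = -955/212 + 216 = 44837/212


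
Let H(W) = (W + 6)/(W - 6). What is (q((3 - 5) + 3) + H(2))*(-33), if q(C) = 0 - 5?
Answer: 231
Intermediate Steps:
H(W) = (6 + W)/(-6 + W)
q(C) = -5
(q((3 - 5) + 3) + H(2))*(-33) = (-5 + (6 + 2)/(-6 + 2))*(-33) = (-5 + 8/(-4))*(-33) = (-5 - 1/4*8)*(-33) = (-5 - 2)*(-33) = -7*(-33) = 231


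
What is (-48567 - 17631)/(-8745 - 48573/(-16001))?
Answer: 176539033/23313362 ≈ 7.5724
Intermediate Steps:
(-48567 - 17631)/(-8745 - 48573/(-16001)) = -66198/(-8745 - 48573*(-1/16001)) = -66198/(-8745 + 48573/16001) = -66198/(-139880172/16001) = -66198*(-16001/139880172) = 176539033/23313362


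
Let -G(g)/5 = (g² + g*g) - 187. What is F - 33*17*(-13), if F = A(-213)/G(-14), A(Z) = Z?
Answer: 7475538/1025 ≈ 7293.2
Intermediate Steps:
G(g) = 935 - 10*g² (G(g) = -5*((g² + g*g) - 187) = -5*((g² + g²) - 187) = -5*(2*g² - 187) = -5*(-187 + 2*g²) = 935 - 10*g²)
F = 213/1025 (F = -213/(935 - 10*(-14)²) = -213/(935 - 10*196) = -213/(935 - 1960) = -213/(-1025) = -213*(-1/1025) = 213/1025 ≈ 0.20780)
F - 33*17*(-13) = 213/1025 - 33*17*(-13) = 213/1025 - 561*(-13) = 213/1025 + 7293 = 7475538/1025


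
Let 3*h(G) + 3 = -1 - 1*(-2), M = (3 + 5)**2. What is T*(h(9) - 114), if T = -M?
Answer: 22016/3 ≈ 7338.7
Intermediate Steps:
M = 64 (M = 8**2 = 64)
T = -64 (T = -1*64 = -64)
h(G) = -2/3 (h(G) = -1 + (-1 - 1*(-2))/3 = -1 + (-1 + 2)/3 = -1 + (1/3)*1 = -1 + 1/3 = -2/3)
T*(h(9) - 114) = -64*(-2/3 - 114) = -64*(-344/3) = 22016/3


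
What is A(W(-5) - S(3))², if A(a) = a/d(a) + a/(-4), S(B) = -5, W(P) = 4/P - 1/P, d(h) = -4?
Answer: 121/25 ≈ 4.8400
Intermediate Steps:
W(P) = 3/P
A(a) = -a/2 (A(a) = a/(-4) + a/(-4) = a*(-¼) + a*(-¼) = -a/4 - a/4 = -a/2)
A(W(-5) - S(3))² = (-(3/(-5) - 1*(-5))/2)² = (-(3*(-⅕) + 5)/2)² = (-(-⅗ + 5)/2)² = (-½*22/5)² = (-11/5)² = 121/25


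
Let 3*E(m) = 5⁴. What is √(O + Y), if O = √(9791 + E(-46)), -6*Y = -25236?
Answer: √(37854 + 3*√89994)/3 ≈ 65.620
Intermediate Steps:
E(m) = 625/3 (E(m) = (⅓)*5⁴ = (⅓)*625 = 625/3)
Y = 4206 (Y = -⅙*(-25236) = 4206)
O = √89994/3 (O = √(9791 + 625/3) = √(29998/3) = √89994/3 ≈ 99.997)
√(O + Y) = √(√89994/3 + 4206) = √(4206 + √89994/3)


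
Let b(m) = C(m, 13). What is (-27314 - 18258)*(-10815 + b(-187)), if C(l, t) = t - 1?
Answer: 492314316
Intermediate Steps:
C(l, t) = -1 + t
b(m) = 12 (b(m) = -1 + 13 = 12)
(-27314 - 18258)*(-10815 + b(-187)) = (-27314 - 18258)*(-10815 + 12) = -45572*(-10803) = 492314316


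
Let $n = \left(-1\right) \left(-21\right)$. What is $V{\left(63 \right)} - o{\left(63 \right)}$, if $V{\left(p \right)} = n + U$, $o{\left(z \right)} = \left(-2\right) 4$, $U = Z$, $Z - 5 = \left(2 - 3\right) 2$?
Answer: $32$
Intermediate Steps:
$n = 21$
$Z = 3$ ($Z = 5 + \left(2 - 3\right) 2 = 5 - 2 = 3$)
$U = 3$
$o{\left(z \right)} = -8$
$V{\left(p \right)} = 24$ ($V{\left(p \right)} = 21 + 3 = 24$)
$V{\left(63 \right)} - o{\left(63 \right)} = 24 - -8 = 24 + 8 = 32$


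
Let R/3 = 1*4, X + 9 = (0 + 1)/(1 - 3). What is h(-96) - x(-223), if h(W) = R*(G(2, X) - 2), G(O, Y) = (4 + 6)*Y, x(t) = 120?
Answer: -1284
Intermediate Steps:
X = -19/2 (X = -9 + (0 + 1)/(1 - 3) = -9 + 1/(-2) = -9 + 1*(-½) = -9 - ½ = -19/2 ≈ -9.5000)
G(O, Y) = 10*Y
R = 12 (R = 3*(1*4) = 3*4 = 12)
h(W) = -1164 (h(W) = 12*(10*(-19/2) - 2) = 12*(-95 - 2) = 12*(-97) = -1164)
h(-96) - x(-223) = -1164 - 1*120 = -1164 - 120 = -1284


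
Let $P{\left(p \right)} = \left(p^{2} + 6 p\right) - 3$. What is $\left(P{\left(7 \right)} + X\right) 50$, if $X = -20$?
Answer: $3400$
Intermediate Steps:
$P{\left(p \right)} = -3 + p^{2} + 6 p$
$\left(P{\left(7 \right)} + X\right) 50 = \left(\left(-3 + 7^{2} + 6 \cdot 7\right) - 20\right) 50 = \left(\left(-3 + 49 + 42\right) - 20\right) 50 = \left(88 - 20\right) 50 = 68 \cdot 50 = 3400$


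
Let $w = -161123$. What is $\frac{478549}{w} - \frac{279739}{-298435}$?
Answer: $- \frac{97743383918}{48084742505} \approx -2.0327$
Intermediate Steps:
$\frac{478549}{w} - \frac{279739}{-298435} = \frac{478549}{-161123} - \frac{279739}{-298435} = 478549 \left(- \frac{1}{161123}\right) - - \frac{279739}{298435} = - \frac{478549}{161123} + \frac{279739}{298435} = - \frac{97743383918}{48084742505}$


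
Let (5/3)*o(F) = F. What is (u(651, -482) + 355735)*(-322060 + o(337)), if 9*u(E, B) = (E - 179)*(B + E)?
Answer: -5280693566687/45 ≈ -1.1735e+11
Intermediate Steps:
u(E, B) = (-179 + E)*(B + E)/9 (u(E, B) = ((E - 179)*(B + E))/9 = ((-179 + E)*(B + E))/9 = (-179 + E)*(B + E)/9)
o(F) = 3*F/5
(u(651, -482) + 355735)*(-322060 + o(337)) = ((-179/9*(-482) - 179/9*651 + (1/9)*651**2 + (1/9)*(-482)*651) + 355735)*(-322060 + (3/5)*337) = ((86278/9 - 38843/3 + (1/9)*423801 - 104594/3) + 355735)*(-322060 + 1011/5) = ((86278/9 - 38843/3 + 47089 - 104594/3) + 355735)*(-1609289/5) = (79768/9 + 355735)*(-1609289/5) = (3281383/9)*(-1609289/5) = -5280693566687/45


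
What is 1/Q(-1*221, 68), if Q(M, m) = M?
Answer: -1/221 ≈ -0.0045249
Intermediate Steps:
1/Q(-1*221, 68) = 1/(-1*221) = 1/(-221) = -1/221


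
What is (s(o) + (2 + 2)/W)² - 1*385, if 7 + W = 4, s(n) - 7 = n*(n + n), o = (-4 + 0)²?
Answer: 2408344/9 ≈ 2.6759e+5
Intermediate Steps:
o = 16 (o = (-4)² = 16)
s(n) = 7 + 2*n² (s(n) = 7 + n*(n + n) = 7 + n*(2*n) = 7 + 2*n²)
W = -3 (W = -7 + 4 = -3)
(s(o) + (2 + 2)/W)² - 1*385 = ((7 + 2*16²) + (2 + 2)/(-3))² - 1*385 = ((7 + 2*256) + 4*(-⅓))² - 385 = ((7 + 512) - 4/3)² - 385 = (519 - 4/3)² - 385 = (1553/3)² - 385 = 2411809/9 - 385 = 2408344/9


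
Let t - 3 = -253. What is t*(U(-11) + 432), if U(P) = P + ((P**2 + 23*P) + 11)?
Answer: -75000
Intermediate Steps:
t = -250 (t = 3 - 253 = -250)
U(P) = 11 + P**2 + 24*P (U(P) = P + (11 + P**2 + 23*P) = 11 + P**2 + 24*P)
t*(U(-11) + 432) = -250*((11 + (-11)**2 + 24*(-11)) + 432) = -250*((11 + 121 - 264) + 432) = -250*(-132 + 432) = -250*300 = -75000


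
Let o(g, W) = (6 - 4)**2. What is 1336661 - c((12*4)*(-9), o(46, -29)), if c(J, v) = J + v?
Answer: 1337089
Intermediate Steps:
o(g, W) = 4 (o(g, W) = 2**2 = 4)
1336661 - c((12*4)*(-9), o(46, -29)) = 1336661 - ((12*4)*(-9) + 4) = 1336661 - (48*(-9) + 4) = 1336661 - (-432 + 4) = 1336661 - 1*(-428) = 1336661 + 428 = 1337089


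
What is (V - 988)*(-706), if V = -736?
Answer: 1217144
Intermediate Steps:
(V - 988)*(-706) = (-736 - 988)*(-706) = -1724*(-706) = 1217144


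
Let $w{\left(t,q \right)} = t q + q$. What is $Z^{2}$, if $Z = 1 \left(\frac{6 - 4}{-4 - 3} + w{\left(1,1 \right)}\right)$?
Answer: $\frac{144}{49} \approx 2.9388$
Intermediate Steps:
$w{\left(t,q \right)} = q + q t$ ($w{\left(t,q \right)} = q t + q = q + q t$)
$Z = \frac{12}{7}$ ($Z = 1 \left(\frac{6 - 4}{-4 - 3} + 1 \left(1 + 1\right)\right) = 1 \left(\frac{2}{-7} + 1 \cdot 2\right) = 1 \left(2 \left(- \frac{1}{7}\right) + 2\right) = 1 \left(- \frac{2}{7} + 2\right) = 1 \cdot \frac{12}{7} = \frac{12}{7} \approx 1.7143$)
$Z^{2} = \left(\frac{12}{7}\right)^{2} = \frac{144}{49}$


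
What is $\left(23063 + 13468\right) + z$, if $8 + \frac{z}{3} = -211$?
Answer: $35874$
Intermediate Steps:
$z = -657$ ($z = -24 + 3 \left(-211\right) = -24 - 633 = -657$)
$\left(23063 + 13468\right) + z = \left(23063 + 13468\right) - 657 = 36531 - 657 = 35874$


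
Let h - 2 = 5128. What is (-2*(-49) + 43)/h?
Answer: 47/1710 ≈ 0.027485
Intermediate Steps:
h = 5130 (h = 2 + 5128 = 5130)
(-2*(-49) + 43)/h = (-2*(-49) + 43)/5130 = (98 + 43)*(1/5130) = 141*(1/5130) = 47/1710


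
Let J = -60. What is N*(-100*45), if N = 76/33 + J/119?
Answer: -10596000/1309 ≈ -8094.7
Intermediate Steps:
N = 7064/3927 (N = 76/33 - 60/119 = 7064/3927 ≈ 1.7988)
N*(-100*45) = 7064*(-100*45)/3927 = (7064/3927)*(-4500) = -10596000/1309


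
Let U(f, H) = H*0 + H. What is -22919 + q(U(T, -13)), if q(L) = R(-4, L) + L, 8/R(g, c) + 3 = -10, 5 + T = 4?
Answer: -298124/13 ≈ -22933.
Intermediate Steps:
T = -1 (T = -5 + 4 = -1)
R(g, c) = -8/13 (R(g, c) = 8/(-3 - 10) = 8/(-13) = 8*(-1/13) = -8/13)
U(f, H) = H (U(f, H) = 0 + H = H)
q(L) = -8/13 + L
-22919 + q(U(T, -13)) = -22919 + (-8/13 - 13) = -22919 - 177/13 = -298124/13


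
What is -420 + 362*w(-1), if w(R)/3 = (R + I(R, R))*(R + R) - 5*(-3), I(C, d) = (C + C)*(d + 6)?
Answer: 39762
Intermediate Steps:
I(C, d) = 2*C*(6 + d) (I(C, d) = (2*C)*(6 + d) = 2*C*(6 + d))
w(R) = 45 + 6*R*(R + 2*R*(6 + R)) (w(R) = 3*((R + 2*R*(6 + R))*(R + R) - 5*(-3)) = 3*((R + 2*R*(6 + R))*(2*R) + 15) = 3*(2*R*(R + 2*R*(6 + R)) + 15) = 3*(15 + 2*R*(R + 2*R*(6 + R))) = 45 + 6*R*(R + 2*R*(6 + R)))
-420 + 362*w(-1) = -420 + 362*(45 + 12*(-1)³ + 78*(-1)²) = -420 + 362*(45 + 12*(-1) + 78*1) = -420 + 362*(45 - 12 + 78) = -420 + 362*111 = -420 + 40182 = 39762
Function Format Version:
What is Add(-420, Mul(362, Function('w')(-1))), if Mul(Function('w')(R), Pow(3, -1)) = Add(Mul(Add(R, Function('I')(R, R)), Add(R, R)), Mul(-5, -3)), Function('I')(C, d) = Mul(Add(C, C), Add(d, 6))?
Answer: 39762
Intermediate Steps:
Function('I')(C, d) = Mul(2, C, Add(6, d)) (Function('I')(C, d) = Mul(Mul(2, C), Add(6, d)) = Mul(2, C, Add(6, d)))
Function('w')(R) = Add(45, Mul(6, R, Add(R, Mul(2, R, Add(6, R))))) (Function('w')(R) = Mul(3, Add(Mul(Add(R, Mul(2, R, Add(6, R))), Add(R, R)), Mul(-5, -3))) = Mul(3, Add(Mul(Add(R, Mul(2, R, Add(6, R))), Mul(2, R)), 15)) = Mul(3, Add(Mul(2, R, Add(R, Mul(2, R, Add(6, R)))), 15)) = Mul(3, Add(15, Mul(2, R, Add(R, Mul(2, R, Add(6, R)))))) = Add(45, Mul(6, R, Add(R, Mul(2, R, Add(6, R))))))
Add(-420, Mul(362, Function('w')(-1))) = Add(-420, Mul(362, Add(45, Mul(12, Pow(-1, 3)), Mul(78, Pow(-1, 2))))) = Add(-420, Mul(362, Add(45, Mul(12, -1), Mul(78, 1)))) = Add(-420, Mul(362, Add(45, -12, 78))) = Add(-420, Mul(362, 111)) = Add(-420, 40182) = 39762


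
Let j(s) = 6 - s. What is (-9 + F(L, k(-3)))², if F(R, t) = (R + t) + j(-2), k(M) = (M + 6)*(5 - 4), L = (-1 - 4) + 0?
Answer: 9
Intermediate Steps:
L = -5 (L = -5 + 0 = -5)
k(M) = 6 + M (k(M) = (6 + M)*1 = 6 + M)
F(R, t) = 8 + R + t (F(R, t) = (R + t) + (6 - 1*(-2)) = (R + t) + (6 + 2) = (R + t) + 8 = 8 + R + t)
(-9 + F(L, k(-3)))² = (-9 + (8 - 5 + (6 - 3)))² = (-9 + (8 - 5 + 3))² = (-9 + 6)² = (-3)² = 9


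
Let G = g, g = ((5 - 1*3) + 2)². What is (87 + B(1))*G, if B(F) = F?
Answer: 1408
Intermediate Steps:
g = 16 (g = ((5 - 3) + 2)² = (2 + 2)² = 4² = 16)
G = 16
(87 + B(1))*G = (87 + 1)*16 = 88*16 = 1408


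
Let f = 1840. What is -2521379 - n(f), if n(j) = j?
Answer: -2523219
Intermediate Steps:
-2521379 - n(f) = -2521379 - 1*1840 = -2521379 - 1840 = -2523219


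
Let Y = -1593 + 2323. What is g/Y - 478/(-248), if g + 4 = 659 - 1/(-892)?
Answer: 57018901/20185960 ≈ 2.8247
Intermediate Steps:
Y = 730
g = 584261/892 (g = -4 + (659 - 1/(-892)) = -4 + (659 - 1*(-1/892)) = -4 + (659 + 1/892) = -4 + 587829/892 = 584261/892 ≈ 655.00)
g/Y - 478/(-248) = (584261/892)/730 - 478/(-248) = (584261/892)*(1/730) - 478*(-1/248) = 584261/651160 + 239/124 = 57018901/20185960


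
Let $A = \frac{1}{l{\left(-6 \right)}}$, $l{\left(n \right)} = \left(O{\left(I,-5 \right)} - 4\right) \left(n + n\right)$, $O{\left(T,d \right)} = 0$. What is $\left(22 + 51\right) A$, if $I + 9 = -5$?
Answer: $\frac{73}{48} \approx 1.5208$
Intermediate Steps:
$I = -14$ ($I = -9 - 5 = -14$)
$l{\left(n \right)} = - 8 n$ ($l{\left(n \right)} = \left(0 - 4\right) \left(n + n\right) = - 4 \cdot 2 n = - 8 n$)
$A = \frac{1}{48}$ ($A = \frac{1}{\left(-8\right) \left(-6\right)} = \frac{1}{48} \approx 0.020833$)
$\left(22 + 51\right) A = \left(22 + 51\right) \frac{1}{48} = 73 \cdot \frac{1}{48} = \frac{73}{48}$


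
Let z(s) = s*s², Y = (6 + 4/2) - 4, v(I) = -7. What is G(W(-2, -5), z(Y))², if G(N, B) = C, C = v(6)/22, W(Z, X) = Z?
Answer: 49/484 ≈ 0.10124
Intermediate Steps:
Y = 4 (Y = (6 + 4*(½)) - 4 = (6 + 2) - 4 = 8 - 4 = 4)
z(s) = s³
C = -7/22 ≈ -0.31818
G(N, B) = -7/22
G(W(-2, -5), z(Y))² = (-7/22)² = 49/484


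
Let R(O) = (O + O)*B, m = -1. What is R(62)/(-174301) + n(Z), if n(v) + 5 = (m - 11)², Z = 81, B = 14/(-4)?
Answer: 24228273/174301 ≈ 139.00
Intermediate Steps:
B = -7/2 (B = 14*(-¼) = -7/2 ≈ -3.5000)
n(v) = 139 (n(v) = -5 + (-1 - 11)² = -5 + (-12)² = -5 + 144 = 139)
R(O) = -7*O (R(O) = (O + O)*(-7/2) = (2*O)*(-7/2) = -7*O)
R(62)/(-174301) + n(Z) = -7*62/(-174301) + 139 = -434*(-1/174301) + 139 = 434/174301 + 139 = 24228273/174301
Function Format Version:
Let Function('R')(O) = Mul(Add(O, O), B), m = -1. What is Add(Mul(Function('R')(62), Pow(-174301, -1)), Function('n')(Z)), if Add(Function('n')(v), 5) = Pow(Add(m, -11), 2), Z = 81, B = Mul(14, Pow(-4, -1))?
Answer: Rational(24228273, 174301) ≈ 139.00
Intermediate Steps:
B = Rational(-7, 2) (B = Mul(14, Rational(-1, 4)) = Rational(-7, 2) ≈ -3.5000)
Function('n')(v) = 139 (Function('n')(v) = Add(-5, Pow(Add(-1, -11), 2)) = Add(-5, Pow(-12, 2)) = Add(-5, 144) = 139)
Function('R')(O) = Mul(-7, O) (Function('R')(O) = Mul(Add(O, O), Rational(-7, 2)) = Mul(Mul(2, O), Rational(-7, 2)) = Mul(-7, O))
Add(Mul(Function('R')(62), Pow(-174301, -1)), Function('n')(Z)) = Add(Mul(Mul(-7, 62), Pow(-174301, -1)), 139) = Add(Mul(-434, Rational(-1, 174301)), 139) = Add(Rational(434, 174301), 139) = Rational(24228273, 174301)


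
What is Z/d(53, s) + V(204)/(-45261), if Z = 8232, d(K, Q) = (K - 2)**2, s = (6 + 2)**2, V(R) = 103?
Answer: 41368961/13080429 ≈ 3.1627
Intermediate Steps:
s = 64 (s = 8**2 = 64)
d(K, Q) = (-2 + K)**2
Z/d(53, s) + V(204)/(-45261) = 8232/((-2 + 53)**2) + 103/(-45261) = 8232/(51**2) + 103*(-1/45261) = 8232/2601 - 103/45261 = 8232*(1/2601) - 103/45261 = 2744/867 - 103/45261 = 41368961/13080429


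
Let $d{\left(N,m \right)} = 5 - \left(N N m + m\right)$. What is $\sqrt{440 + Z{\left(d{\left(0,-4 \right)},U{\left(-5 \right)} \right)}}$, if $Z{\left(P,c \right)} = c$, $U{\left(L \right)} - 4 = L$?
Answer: $\sqrt{439} \approx 20.952$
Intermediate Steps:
$U{\left(L \right)} = 4 + L$
$d{\left(N,m \right)} = 5 - m - m N^{2}$ ($d{\left(N,m \right)} = 5 - \left(N^{2} m + m\right) = 5 - \left(m N^{2} + m\right) = 5 - \left(m + m N^{2}\right) = 5 - m - m N^{2}$)
$\sqrt{440 + Z{\left(d{\left(0,-4 \right)},U{\left(-5 \right)} \right)}} = \sqrt{440 + \left(4 - 5\right)} = \sqrt{440 - 1} = \sqrt{439}$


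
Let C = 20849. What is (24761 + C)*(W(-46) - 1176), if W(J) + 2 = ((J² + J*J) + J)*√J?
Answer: -53728580 + 190923460*I*√46 ≈ -5.3729e+7 + 1.2949e+9*I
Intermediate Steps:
W(J) = -2 + √J*(J + 2*J²) (W(J) = -2 + ((J² + J*J) + J)*√J = -2 + ((J² + J²) + J)*√J = -2 + (2*J² + J)*√J = -2 + (J + 2*J²)*√J = -2 + √J*(J + 2*J²))
(24761 + C)*(W(-46) - 1176) = (24761 + 20849)*((-2 + (-46)^(3/2) + 2*(-46)^(5/2)) - 1176) = 45610*((-2 - 46*I*√46 + 2*(2116*I*√46)) - 1176) = 45610*((-2 - 46*I*√46 + 4232*I*√46) - 1176) = 45610*((-2 + 4186*I*√46) - 1176) = 45610*(-1178 + 4186*I*√46) = -53728580 + 190923460*I*√46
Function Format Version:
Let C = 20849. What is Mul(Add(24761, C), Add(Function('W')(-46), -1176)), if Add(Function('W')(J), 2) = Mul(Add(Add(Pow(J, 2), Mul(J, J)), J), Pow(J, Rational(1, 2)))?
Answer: Add(-53728580, Mul(190923460, I, Pow(46, Rational(1, 2)))) ≈ Add(-5.3729e+7, Mul(1.2949e+9, I))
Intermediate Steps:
Function('W')(J) = Add(-2, Mul(Pow(J, Rational(1, 2)), Add(J, Mul(2, Pow(J, 2))))) (Function('W')(J) = Add(-2, Mul(Add(Add(Pow(J, 2), Mul(J, J)), J), Pow(J, Rational(1, 2)))) = Add(-2, Mul(Add(Add(Pow(J, 2), Pow(J, 2)), J), Pow(J, Rational(1, 2)))) = Add(-2, Mul(Add(Mul(2, Pow(J, 2)), J), Pow(J, Rational(1, 2)))) = Add(-2, Mul(Add(J, Mul(2, Pow(J, 2))), Pow(J, Rational(1, 2)))) = Add(-2, Mul(Pow(J, Rational(1, 2)), Add(J, Mul(2, Pow(J, 2))))))
Mul(Add(24761, C), Add(Function('W')(-46), -1176)) = Mul(Add(24761, 20849), Add(Add(-2, Pow(-46, Rational(3, 2)), Mul(2, Pow(-46, Rational(5, 2)))), -1176)) = Mul(45610, Add(Add(-2, Mul(-46, I, Pow(46, Rational(1, 2))), Mul(2, Mul(2116, I, Pow(46, Rational(1, 2))))), -1176)) = Mul(45610, Add(Add(-2, Mul(-46, I, Pow(46, Rational(1, 2))), Mul(4232, I, Pow(46, Rational(1, 2)))), -1176)) = Mul(45610, Add(Add(-2, Mul(4186, I, Pow(46, Rational(1, 2)))), -1176)) = Mul(45610, Add(-1178, Mul(4186, I, Pow(46, Rational(1, 2))))) = Add(-53728580, Mul(190923460, I, Pow(46, Rational(1, 2))))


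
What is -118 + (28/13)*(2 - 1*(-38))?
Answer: -414/13 ≈ -31.846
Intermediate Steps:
-118 + (28/13)*(2 - 1*(-38)) = -118 + (28*(1/13))*(2 + 38) = -118 + (28/13)*40 = -118 + 1120/13 = -414/13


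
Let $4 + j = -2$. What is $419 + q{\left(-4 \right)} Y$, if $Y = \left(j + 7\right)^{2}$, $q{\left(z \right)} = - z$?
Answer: $423$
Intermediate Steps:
$j = -6$ ($j = -4 - 2 = -6$)
$Y = 1$ ($Y = \left(-6 + 7\right)^{2} = 1^{2} = 1$)
$419 + q{\left(-4 \right)} Y = 419 + \left(-1\right) \left(-4\right) 1 = 419 + 4 \cdot 1 = 419 + 4 = 423$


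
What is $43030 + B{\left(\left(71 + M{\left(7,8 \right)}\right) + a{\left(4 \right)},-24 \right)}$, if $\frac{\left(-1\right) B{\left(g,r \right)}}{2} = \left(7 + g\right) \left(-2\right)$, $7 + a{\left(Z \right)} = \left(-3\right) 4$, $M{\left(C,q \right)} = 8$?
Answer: $43298$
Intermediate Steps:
$a{\left(Z \right)} = -19$ ($a{\left(Z \right)} = -7 - 12 = -19$)
$B{\left(g,r \right)} = 28 + 4 g$ ($B{\left(g,r \right)} = - 2 \left(7 + g\right) \left(-2\right) = - 2 \left(-14 - 2 g\right) = 28 + 4 g$)
$43030 + B{\left(\left(71 + M{\left(7,8 \right)}\right) + a{\left(4 \right)},-24 \right)} = 43030 + \left(28 + 4 \left(\left(71 + 8\right) - 19\right)\right) = 43030 + \left(28 + 4 \left(79 - 19\right)\right) = 43030 + \left(28 + 4 \cdot 60\right) = 43030 + \left(28 + 240\right) = 43030 + 268 = 43298$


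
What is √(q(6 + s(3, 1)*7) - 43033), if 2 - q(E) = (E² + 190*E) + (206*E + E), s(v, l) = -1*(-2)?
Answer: I*√51371 ≈ 226.65*I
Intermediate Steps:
s(v, l) = 2
q(E) = 2 - E² - 397*E (q(E) = 2 - ((E² + 190*E) + (206*E + E)) = 2 - ((E² + 190*E) + 207*E) = 2 - (E² + 397*E) = 2 + (-E² - 397*E) = 2 - E² - 397*E)
√(q(6 + s(3, 1)*7) - 43033) = √((2 - (6 + 2*7)² - 397*(6 + 2*7)) - 43033) = √((2 - (6 + 14)² - 397*(6 + 14)) - 43033) = √((2 - 1*20² - 397*20) - 43033) = √((2 - 1*400 - 7940) - 43033) = √((2 - 400 - 7940) - 43033) = √(-8338 - 43033) = √(-51371) = I*√51371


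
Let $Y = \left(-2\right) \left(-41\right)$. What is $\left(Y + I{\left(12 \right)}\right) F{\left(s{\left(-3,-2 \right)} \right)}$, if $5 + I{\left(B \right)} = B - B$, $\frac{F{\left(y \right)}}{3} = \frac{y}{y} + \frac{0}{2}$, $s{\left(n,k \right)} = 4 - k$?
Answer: $231$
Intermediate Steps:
$F{\left(y \right)} = 3$ ($F{\left(y \right)} = 3 \left(\frac{y}{y} + \frac{0}{2}\right) = 3 \left(1 + 0 \cdot \frac{1}{2}\right) = 3 \left(1 + 0\right) = 3 \cdot 1 = 3$)
$Y = 82$
$I{\left(B \right)} = -5$ ($I{\left(B \right)} = -5 + \left(B - B\right) = -5 + 0 = -5$)
$\left(Y + I{\left(12 \right)}\right) F{\left(s{\left(-3,-2 \right)} \right)} = \left(82 - 5\right) 3 = 77 \cdot 3 = 231$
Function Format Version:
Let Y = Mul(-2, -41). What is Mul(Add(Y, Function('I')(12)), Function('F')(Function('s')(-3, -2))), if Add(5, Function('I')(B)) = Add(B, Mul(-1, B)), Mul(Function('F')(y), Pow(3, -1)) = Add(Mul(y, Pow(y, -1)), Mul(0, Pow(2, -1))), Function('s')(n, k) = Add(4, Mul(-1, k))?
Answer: 231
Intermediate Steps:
Function('F')(y) = 3 (Function('F')(y) = Mul(3, Add(Mul(y, Pow(y, -1)), Mul(0, Pow(2, -1)))) = Mul(3, Add(1, Mul(0, Rational(1, 2)))) = Mul(3, Add(1, 0)) = Mul(3, 1) = 3)
Y = 82
Function('I')(B) = -5 (Function('I')(B) = Add(-5, Add(B, Mul(-1, B))) = Add(-5, 0) = -5)
Mul(Add(Y, Function('I')(12)), Function('F')(Function('s')(-3, -2))) = Mul(Add(82, -5), 3) = Mul(77, 3) = 231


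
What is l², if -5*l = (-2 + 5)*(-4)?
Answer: 144/25 ≈ 5.7600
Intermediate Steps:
l = 12/5 (l = -(-2 + 5)*(-4)/5 = -3*(-4)/5 = -⅕*(-12) = 12/5 ≈ 2.4000)
l² = (12/5)² = 144/25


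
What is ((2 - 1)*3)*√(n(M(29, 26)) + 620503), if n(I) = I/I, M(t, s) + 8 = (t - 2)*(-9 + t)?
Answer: 6*√155126 ≈ 2363.2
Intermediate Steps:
M(t, s) = -8 + (-9 + t)*(-2 + t) (M(t, s) = -8 + (t - 2)*(-9 + t) = -8 + (-2 + t)*(-9 + t) = -8 + (-9 + t)*(-2 + t))
n(I) = 1
((2 - 1)*3)*√(n(M(29, 26)) + 620503) = ((2 - 1)*3)*√(1 + 620503) = (1*3)*√620504 = 3*(2*√155126) = 6*√155126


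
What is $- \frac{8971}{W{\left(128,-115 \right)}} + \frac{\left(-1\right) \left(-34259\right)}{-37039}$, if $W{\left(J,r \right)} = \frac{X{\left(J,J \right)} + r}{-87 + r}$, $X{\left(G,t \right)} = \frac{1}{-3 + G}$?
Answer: $- \frac{4195241690558}{266199293} \approx -15760.0$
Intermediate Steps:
$W{\left(J,r \right)} = \frac{r + \frac{1}{-3 + J}}{-87 + r}$ ($W{\left(J,r \right)} = \frac{\frac{1}{-3 + J} + r}{-87 + r} = \frac{r + \frac{1}{-3 + J}}{-87 + r}$)
$- \frac{8971}{W{\left(128,-115 \right)}} + \frac{\left(-1\right) \left(-34259\right)}{-37039} = - \frac{8971}{\frac{1}{-87 - 115} \frac{1}{-3 + 128} \left(1 - 115 \left(-3 + 128\right)\right)} + \frac{\left(-1\right) \left(-34259\right)}{-37039} = - \frac{8971}{\frac{1}{-202} \cdot \frac{1}{125} \left(1 - 14375\right)} + 34259 \left(- \frac{1}{37039}\right) = - \frac{8971}{\left(- \frac{1}{202}\right) \frac{1}{125} \left(1 - 14375\right)} - \frac{34259}{37039} = - \frac{8971}{\left(- \frac{1}{202}\right) \frac{1}{125} \left(-14374\right)} - \frac{34259}{37039} = - \frac{8971}{\frac{7187}{12625}} - \frac{34259}{37039} = \left(-8971\right) \frac{12625}{7187} - \frac{34259}{37039} = - \frac{113258875}{7187} - \frac{34259}{37039} = - \frac{4195241690558}{266199293}$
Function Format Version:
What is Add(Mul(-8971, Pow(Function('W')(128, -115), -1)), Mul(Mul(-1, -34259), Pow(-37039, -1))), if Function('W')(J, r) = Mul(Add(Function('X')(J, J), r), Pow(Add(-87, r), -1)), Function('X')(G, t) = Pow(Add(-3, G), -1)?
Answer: Rational(-4195241690558, 266199293) ≈ -15760.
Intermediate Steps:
Function('W')(J, r) = Mul(Pow(Add(-87, r), -1), Add(r, Pow(Add(-3, J), -1))) (Function('W')(J, r) = Mul(Add(Pow(Add(-3, J), -1), r), Pow(Add(-87, r), -1)) = Mul(Add(r, Pow(Add(-3, J), -1)), Pow(Add(-87, r), -1)) = Mul(Pow(Add(-87, r), -1), Add(r, Pow(Add(-3, J), -1))))
Add(Mul(-8971, Pow(Function('W')(128, -115), -1)), Mul(Mul(-1, -34259), Pow(-37039, -1))) = Add(Mul(-8971, Pow(Mul(Pow(Add(-87, -115), -1), Pow(Add(-3, 128), -1), Add(1, Mul(-115, Add(-3, 128)))), -1)), Mul(Mul(-1, -34259), Pow(-37039, -1))) = Add(Mul(-8971, Pow(Mul(Pow(-202, -1), Pow(125, -1), Add(1, Mul(-115, 125))), -1)), Mul(34259, Rational(-1, 37039))) = Add(Mul(-8971, Pow(Mul(Rational(-1, 202), Rational(1, 125), Add(1, -14375)), -1)), Rational(-34259, 37039)) = Add(Mul(-8971, Pow(Mul(Rational(-1, 202), Rational(1, 125), -14374), -1)), Rational(-34259, 37039)) = Add(Mul(-8971, Pow(Rational(7187, 12625), -1)), Rational(-34259, 37039)) = Add(Mul(-8971, Rational(12625, 7187)), Rational(-34259, 37039)) = Add(Rational(-113258875, 7187), Rational(-34259, 37039)) = Rational(-4195241690558, 266199293)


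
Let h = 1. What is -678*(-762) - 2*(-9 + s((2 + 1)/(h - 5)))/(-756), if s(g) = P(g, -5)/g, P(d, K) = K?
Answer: 83695031/162 ≈ 5.1664e+5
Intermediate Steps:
s(g) = -5/g
-678*(-762) - 2*(-9 + s((2 + 1)/(h - 5)))/(-756) = -678*(-762) - 2*(-9 - 5*(1 - 5)/(2 + 1))/(-756) = 516636 - 2*(-9 - 5/(3/(-4)))*(-1/756) = 516636 - 2*(-9 - 5/(3*(-¼)))*(-1/756) = 516636 - 2*(-9 - 5/(-¾))*(-1/756) = 516636 - 2*(-9 - 5*(-4/3))*(-1/756) = 516636 - 2*(-9 + 20/3)*(-1/756) = 516636 - 2*(-7/3)*(-1/756) = 516636 + (14/3)*(-1/756) = 516636 - 1/162 = 83695031/162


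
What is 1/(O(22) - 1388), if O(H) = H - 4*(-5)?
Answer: -1/1346 ≈ -0.00074294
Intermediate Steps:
O(H) = 20 + H (O(H) = H + 20 = 20 + H)
1/(O(22) - 1388) = 1/((20 + 22) - 1388) = 1/(42 - 1388) = 1/(-1346) = -1/1346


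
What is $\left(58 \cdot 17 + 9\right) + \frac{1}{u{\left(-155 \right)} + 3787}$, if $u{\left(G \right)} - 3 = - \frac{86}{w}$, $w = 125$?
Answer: $\frac{471295805}{473664} \approx 995.0$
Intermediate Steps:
$u{\left(G \right)} = \frac{289}{125}$ ($u{\left(G \right)} = 3 - \frac{86}{125} = \frac{289}{125}$)
$\left(58 \cdot 17 + 9\right) + \frac{1}{u{\left(-155 \right)} + 3787} = \left(58 \cdot 17 + 9\right) + \frac{1}{\frac{289}{125} + 3787} = \left(986 + 9\right) + \frac{1}{\frac{473664}{125}} = 995 + \frac{125}{473664} = \frac{471295805}{473664}$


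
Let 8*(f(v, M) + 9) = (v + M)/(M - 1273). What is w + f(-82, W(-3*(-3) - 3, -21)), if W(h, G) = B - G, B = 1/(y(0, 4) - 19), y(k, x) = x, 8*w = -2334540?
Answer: -5480793382/18781 ≈ -2.9183e+5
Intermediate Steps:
w = -583635/2 (w = (⅛)*(-2334540) = -583635/2 ≈ -2.9182e+5)
B = -1/15 (B = 1/(4 - 19) = 1/(-15) = -1/15 ≈ -0.066667)
W(h, G) = -1/15 - G
f(v, M) = -9 + (M + v)/(8*(-1273 + M)) (f(v, M) = -9 + ((v + M)/(M - 1273))/8 = -9 + ((M + v)/(-1273 + M))/8 = -9 + (M + v)/(8*(-1273 + M)))
w + f(-82, W(-3*(-3) - 3, -21)) = -583635/2 + (91656 - 82 - 71*(-1/15 - 1*(-21)))/(8*(-1273 + (-1/15 - 1*(-21)))) = -583635/2 + (91656 - 82 - 71*(-1/15 + 21))/(8*(-1273 + (-1/15 + 21))) = -583635/2 + (91656 - 82 - 71*314/15)/(8*(-1273 + 314/15)) = -583635/2 + (91656 - 82 - 22294/15)/(8*(-18781/15)) = -583635/2 + (⅛)*(-15/18781)*(1351316/15) = -583635/2 - 337829/37562 = -5480793382/18781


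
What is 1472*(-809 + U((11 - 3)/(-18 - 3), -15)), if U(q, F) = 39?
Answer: -1133440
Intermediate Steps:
1472*(-809 + U((11 - 3)/(-18 - 3), -15)) = 1472*(-809 + 39) = 1472*(-770) = -1133440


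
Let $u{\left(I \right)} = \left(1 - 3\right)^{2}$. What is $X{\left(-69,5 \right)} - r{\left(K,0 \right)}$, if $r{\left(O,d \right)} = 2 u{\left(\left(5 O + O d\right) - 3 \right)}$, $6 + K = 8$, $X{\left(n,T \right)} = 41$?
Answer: $33$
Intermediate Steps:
$u{\left(I \right)} = 4$ ($u{\left(I \right)} = \left(-2\right)^{2} = 4$)
$K = 2$ ($K = -6 + 8 = 2$)
$r{\left(O,d \right)} = 8$ ($r{\left(O,d \right)} = 2 \cdot 4 = 8$)
$X{\left(-69,5 \right)} - r{\left(K,0 \right)} = 41 - 8 = 33$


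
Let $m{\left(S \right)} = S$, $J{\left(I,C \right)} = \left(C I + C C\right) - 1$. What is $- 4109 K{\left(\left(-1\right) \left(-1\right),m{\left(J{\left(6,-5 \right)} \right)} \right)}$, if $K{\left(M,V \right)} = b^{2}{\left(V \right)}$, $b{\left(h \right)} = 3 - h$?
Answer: $-332829$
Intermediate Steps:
$J{\left(I,C \right)} = -1 + C^{2} + C I$ ($J{\left(I,C \right)} = \left(C I + C^{2}\right) - 1 = \left(C^{2} + C I\right) - 1 = -1 + C^{2} + C I$)
$K{\left(M,V \right)} = \left(3 - V\right)^{2}$
$- 4109 K{\left(\left(-1\right) \left(-1\right),m{\left(J{\left(6,-5 \right)} \right)} \right)} = - 4109 \left(-3 - \left(31 - 25\right)\right)^{2} = - 4109 \left(-3 - 6\right)^{2} = - 4109 \left(-9\right)^{2} = \left(-4109\right) 81 = -332829$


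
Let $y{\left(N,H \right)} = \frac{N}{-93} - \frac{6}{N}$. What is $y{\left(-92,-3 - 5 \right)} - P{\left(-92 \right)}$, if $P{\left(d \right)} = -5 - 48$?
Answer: $\frac{231245}{4278} \approx 54.054$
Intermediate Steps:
$y{\left(N,H \right)} = - \frac{6}{N} - \frac{N}{93}$ ($y{\left(N,H \right)} = N \left(- \frac{1}{93}\right) - \frac{6}{N} = - \frac{N}{93} - \frac{6}{N} = - \frac{6}{N} - \frac{N}{93}$)
$P{\left(d \right)} = -53$ ($P{\left(d \right)} = -5 - 48 = -53$)
$y{\left(-92,-3 - 5 \right)} - P{\left(-92 \right)} = \left(- \frac{6}{-92} - - \frac{92}{93}\right) - -53 = \left(\left(-6\right) \left(- \frac{1}{92}\right) + \frac{92}{93}\right) + 53 = \left(\frac{3}{46} + \frac{92}{93}\right) + 53 = \frac{4511}{4278} + 53 = \frac{231245}{4278}$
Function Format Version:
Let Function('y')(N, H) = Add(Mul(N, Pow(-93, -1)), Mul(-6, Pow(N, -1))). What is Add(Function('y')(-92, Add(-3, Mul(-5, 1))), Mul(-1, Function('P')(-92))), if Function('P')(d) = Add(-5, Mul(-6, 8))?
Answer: Rational(231245, 4278) ≈ 54.054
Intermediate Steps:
Function('y')(N, H) = Add(Mul(-6, Pow(N, -1)), Mul(Rational(-1, 93), N)) (Function('y')(N, H) = Add(Mul(N, Rational(-1, 93)), Mul(-6, Pow(N, -1))) = Add(Mul(Rational(-1, 93), N), Mul(-6, Pow(N, -1))) = Add(Mul(-6, Pow(N, -1)), Mul(Rational(-1, 93), N)))
Function('P')(d) = -53 (Function('P')(d) = Add(-5, -48) = -53)
Add(Function('y')(-92, Add(-3, Mul(-5, 1))), Mul(-1, Function('P')(-92))) = Add(Add(Mul(-6, Pow(-92, -1)), Mul(Rational(-1, 93), -92)), Mul(-1, -53)) = Add(Add(Mul(-6, Rational(-1, 92)), Rational(92, 93)), 53) = Add(Add(Rational(3, 46), Rational(92, 93)), 53) = Add(Rational(4511, 4278), 53) = Rational(231245, 4278)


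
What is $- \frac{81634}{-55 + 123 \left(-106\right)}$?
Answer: $\frac{81634}{13093} \approx 6.2349$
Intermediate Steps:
$- \frac{81634}{-55 + 123 \left(-106\right)} = - \frac{81634}{-55 - 13038} = - \frac{81634}{-13093} = \left(-81634\right) \left(- \frac{1}{13093}\right) = \frac{81634}{13093}$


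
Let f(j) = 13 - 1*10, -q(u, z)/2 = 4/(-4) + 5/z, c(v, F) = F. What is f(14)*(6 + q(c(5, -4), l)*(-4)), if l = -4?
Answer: -36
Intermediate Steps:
q(u, z) = 2 - 10/z (q(u, z) = -2*(4/(-4) + 5/z) = -2*(4*(-¼) + 5/z) = -2*(-1 + 5/z) = 2 - 10/z)
f(j) = 3 (f(j) = 13 - 10 = 3)
f(14)*(6 + q(c(5, -4), l)*(-4)) = 3*(6 + (2 - 10/(-4))*(-4)) = 3*(6 + (2 - 10*(-¼))*(-4)) = 3*(6 + (2 + 5/2)*(-4)) = 3*(6 + (9/2)*(-4)) = 3*(6 - 18) = 3*(-12) = -36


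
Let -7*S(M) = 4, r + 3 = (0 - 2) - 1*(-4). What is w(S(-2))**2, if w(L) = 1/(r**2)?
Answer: 1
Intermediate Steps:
r = -1 (r = -3 + ((0 - 2) - 1*(-4)) = -3 + (-2 + 4) = -3 + 2 = -1)
S(M) = -4/7 (S(M) = -1/7*4 = -4/7)
w(L) = 1 (w(L) = 1/((-1)**2) = 1/1 = 1)
w(S(-2))**2 = 1**2 = 1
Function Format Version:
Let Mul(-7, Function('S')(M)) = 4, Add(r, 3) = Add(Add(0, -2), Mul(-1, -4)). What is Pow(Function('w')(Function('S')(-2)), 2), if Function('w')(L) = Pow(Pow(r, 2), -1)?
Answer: 1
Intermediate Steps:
r = -1 (r = Add(-3, Add(Add(0, -2), Mul(-1, -4))) = Add(-3, Add(-2, 4)) = Add(-3, 2) = -1)
Function('S')(M) = Rational(-4, 7) (Function('S')(M) = Mul(Rational(-1, 7), 4) = Rational(-4, 7))
Function('w')(L) = 1 (Function('w')(L) = Pow(Pow(-1, 2), -1) = Pow(1, -1) = 1)
Pow(Function('w')(Function('S')(-2)), 2) = Pow(1, 2) = 1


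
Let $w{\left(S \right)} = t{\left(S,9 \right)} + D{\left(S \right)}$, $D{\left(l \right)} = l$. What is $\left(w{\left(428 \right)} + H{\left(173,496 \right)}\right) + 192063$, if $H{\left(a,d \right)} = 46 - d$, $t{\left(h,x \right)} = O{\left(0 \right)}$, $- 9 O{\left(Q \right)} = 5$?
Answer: $\frac{1728364}{9} \approx 1.9204 \cdot 10^{5}$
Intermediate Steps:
$O{\left(Q \right)} = - \frac{5}{9}$ ($O{\left(Q \right)} = \left(- \frac{1}{9}\right) 5 = - \frac{5}{9}$)
$t{\left(h,x \right)} = - \frac{5}{9}$
$w{\left(S \right)} = - \frac{5}{9} + S$
$\left(w{\left(428 \right)} + H{\left(173,496 \right)}\right) + 192063 = \left(\left(- \frac{5}{9} + 428\right) + \left(46 - 496\right)\right) + 192063 = \left(\frac{3847}{9} + \left(46 - 496\right)\right) + 192063 = \left(\frac{3847}{9} - 450\right) + 192063 = - \frac{203}{9} + 192063 = \frac{1728364}{9}$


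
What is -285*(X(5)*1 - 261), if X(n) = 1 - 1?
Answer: 74385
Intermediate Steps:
X(n) = 0
-285*(X(5)*1 - 261) = -285*(0*1 - 261) = -285*(0 - 261) = -285*(-261) = 74385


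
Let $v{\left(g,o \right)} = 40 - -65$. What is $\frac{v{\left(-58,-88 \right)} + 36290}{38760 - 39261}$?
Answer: $- \frac{36395}{501} \approx -72.645$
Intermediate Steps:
$v{\left(g,o \right)} = 105$ ($v{\left(g,o \right)} = 40 + 65 = 105$)
$\frac{v{\left(-58,-88 \right)} + 36290}{38760 - 39261} = \frac{105 + 36290}{38760 - 39261} = \frac{36395}{-501} = 36395 \left(- \frac{1}{501}\right) = - \frac{36395}{501}$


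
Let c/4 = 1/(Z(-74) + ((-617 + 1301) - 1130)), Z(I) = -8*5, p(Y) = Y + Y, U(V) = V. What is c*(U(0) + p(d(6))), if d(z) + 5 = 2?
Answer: 4/81 ≈ 0.049383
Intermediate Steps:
d(z) = -3 (d(z) = -5 + 2 = -3)
p(Y) = 2*Y
Z(I) = -40
c = -2/243 (c = 4/(-40 + ((-617 + 1301) - 1130)) = 4/(-40 + (684 - 1130)) = 4/(-40 - 446) = 4/(-486) = 4*(-1/486) = -2/243 ≈ -0.0082304)
c*(U(0) + p(d(6))) = -2*(0 + 2*(-3))/243 = -2*(0 - 6)/243 = -2/243*(-6) = 4/81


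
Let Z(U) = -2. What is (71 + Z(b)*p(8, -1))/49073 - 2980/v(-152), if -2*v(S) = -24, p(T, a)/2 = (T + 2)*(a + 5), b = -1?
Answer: -36559652/147219 ≈ -248.34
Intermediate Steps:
p(T, a) = 2*(2 + T)*(5 + a) (p(T, a) = 2*((T + 2)*(a + 5)) = 2*((2 + T)*(5 + a)) = 2*(2 + T)*(5 + a))
v(S) = 12 (v(S) = -1/2*(-24) = 12)
(71 + Z(b)*p(8, -1))/49073 - 2980/v(-152) = (71 - 2*(20 + 4*(-1) + 10*8 + 2*8*(-1)))/49073 - 2980/12 = (71 - 2*(20 - 4 + 80 - 16))*(1/49073) - 2980*1/12 = (71 - 2*80)*(1/49073) - 745/3 = (71 - 160)*(1/49073) - 745/3 = -89*1/49073 - 745/3 = -89/49073 - 745/3 = -36559652/147219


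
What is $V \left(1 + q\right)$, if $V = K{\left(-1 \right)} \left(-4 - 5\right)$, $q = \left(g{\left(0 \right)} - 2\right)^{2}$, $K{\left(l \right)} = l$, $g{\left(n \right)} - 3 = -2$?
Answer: $18$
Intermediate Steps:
$g{\left(n \right)} = 1$ ($g{\left(n \right)} = 3 - 2 = 1$)
$q = 1$ ($q = \left(1 - 2\right)^{2} = \left(-1\right)^{2} = 1$)
$V = 9$ ($V = - (-4 - 5) = \left(-1\right) \left(-9\right) = 9$)
$V \left(1 + q\right) = 9 \left(1 + 1\right) = 9 \cdot 2 = 18$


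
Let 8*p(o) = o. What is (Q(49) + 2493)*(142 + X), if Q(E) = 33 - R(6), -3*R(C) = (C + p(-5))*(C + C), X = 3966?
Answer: 10465130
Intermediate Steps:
p(o) = o/8
R(C) = -2*C*(-5/8 + C)/3 (R(C) = -(C + (1/8)*(-5))*(C + C)/3 = -(C - 5/8)*2*C/3 = -(-5/8 + C)*2*C/3 = -2*C*(-5/8 + C)/3)
Q(E) = 109/2 (Q(E) = 33 - 6*(5 - 8*6)/12 = 33 - 6*(5 - 48)/12 = 33 - 6*(-43)/12 = 33 - 1*(-43/2) = 33 + 43/2 = 109/2)
(Q(49) + 2493)*(142 + X) = (109/2 + 2493)*(142 + 3966) = (5095/2)*4108 = 10465130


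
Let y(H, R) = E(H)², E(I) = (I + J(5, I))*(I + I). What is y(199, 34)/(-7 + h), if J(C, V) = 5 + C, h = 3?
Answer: -1729811281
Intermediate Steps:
E(I) = 2*I*(10 + I) (E(I) = (I + (5 + 5))*(I + I) = (I + 10)*(2*I) = (10 + I)*(2*I) = 2*I*(10 + I))
y(H, R) = 4*H²*(10 + H)² (y(H, R) = (2*H*(10 + H))² = 4*H²*(10 + H)²)
y(199, 34)/(-7 + h) = (4*199²*(10 + 199)²)/(-7 + 3) = (4*39601*209²)/(-4) = -39601*43681 = -¼*6919245124 = -1729811281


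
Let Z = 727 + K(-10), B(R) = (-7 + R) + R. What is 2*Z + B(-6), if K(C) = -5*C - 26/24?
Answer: 9197/6 ≈ 1532.8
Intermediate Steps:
B(R) = -7 + 2*R
K(C) = -13/12 - 5*C (K(C) = -5*C - 26*1/24 = -5*C - 13/12 = -13/12 - 5*C)
Z = 9311/12 (Z = 727 + (-13/12 - 5*(-10)) = 727 + (-13/12 + 50) = 727 + 587/12 = 9311/12 ≈ 775.92)
2*Z + B(-6) = 2*(9311/12) + (-7 + 2*(-6)) = 9311/6 + (-7 - 12) = 9311/6 - 19 = 9197/6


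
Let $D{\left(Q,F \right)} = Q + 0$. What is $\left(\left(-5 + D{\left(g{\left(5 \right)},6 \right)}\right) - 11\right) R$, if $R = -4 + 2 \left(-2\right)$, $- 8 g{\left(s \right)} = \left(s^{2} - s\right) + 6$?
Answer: $154$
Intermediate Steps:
$g{\left(s \right)} = - \frac{3}{4} - \frac{s^{2}}{8} + \frac{s}{8}$ ($g{\left(s \right)} = - \frac{\left(s^{2} - s\right) + 6}{8} = - \frac{6 + s^{2} - s}{8} = - \frac{3}{4} - \frac{s^{2}}{8} + \frac{s}{8}$)
$D{\left(Q,F \right)} = Q$
$R = -8$ ($R = -4 - 4 = -8$)
$\left(\left(-5 + D{\left(g{\left(5 \right)},6 \right)}\right) - 11\right) R = \left(\left(-5 - \left(\frac{1}{8} + \frac{25}{8}\right)\right) - 11\right) \left(-8\right) = \left(\left(-5 - \frac{13}{4}\right) - 11\right) \left(-8\right) = \left(- \frac{33}{4} - 11\right) \left(-8\right) = \left(- \frac{77}{4}\right) \left(-8\right) = 154$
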